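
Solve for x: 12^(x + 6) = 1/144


Express both sides with the same base.
1/144 = 12^(-2)
Since the bases match, equate exponents: x + 6 = -2
So x = -2 - (6) = -8

x = -8


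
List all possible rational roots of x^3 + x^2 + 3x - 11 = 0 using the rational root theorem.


Rational root theorem: possible roots are ±p/q where:
  p divides the constant term (-11): p ∈ {1, 11}
  q divides the leading coefficient (1): q ∈ {1}

All possible rational roots: -11, -1, 1, 11

-11, -1, 1, 11


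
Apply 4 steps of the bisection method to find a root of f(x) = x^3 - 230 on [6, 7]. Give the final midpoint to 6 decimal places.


f(x) = x^3 - 230
f(6) = -14 < 0
f(7) = 113 > 0

Step 1: midpoint = (6.000000 + 7.000000)/2 = 6.500000
  f(6.500000) = 44.625000
  f(mid) > 0, so root is in [6.000000, 6.500000]

Step 2: midpoint = (6.000000 + 6.500000)/2 = 6.250000
  f(6.250000) = 14.140625
  f(mid) > 0, so root is in [6.000000, 6.250000]

Step 3: midpoint = (6.000000 + 6.250000)/2 = 6.125000
  f(6.125000) = -0.216797
  f(mid) < 0, so root is in [6.125000, 6.250000]

Step 4: midpoint = (6.125000 + 6.250000)/2 = 6.187500
  f(6.187500) = 6.889404
  f(mid) > 0, so root is in [6.125000, 6.187500]

midpoint = 6.187500


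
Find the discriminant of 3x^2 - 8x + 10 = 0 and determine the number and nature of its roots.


For ax^2 + bx + c = 0, discriminant D = b^2 - 4ac
Here a = 3, b = -8, c = 10
D = (-8)^2 - 4(3)(10) = 64 - 120 = -56

D = -56 < 0
The equation has no real roots (2 complex conjugate roots).

Discriminant = -56, no real roots (2 complex conjugate roots)


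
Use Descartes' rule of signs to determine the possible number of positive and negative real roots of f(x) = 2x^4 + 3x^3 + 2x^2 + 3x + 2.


Descartes' rule of signs:

For positive roots, count sign changes in f(x) = 2x^4 + 3x^3 + 2x^2 + 3x + 2:
Signs of coefficients: +, +, +, +, +
Number of sign changes: 0
Possible positive real roots: 0

For negative roots, examine f(-x) = 2x^4 - 3x^3 + 2x^2 - 3x + 2:
Signs of coefficients: +, -, +, -, +
Number of sign changes: 4
Possible negative real roots: 4, 2, 0

Positive roots: 0; Negative roots: 4 or 2 or 0


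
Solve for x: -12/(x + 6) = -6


Multiply both sides by (x + 6): -12 = -6(x + 6)
Distribute: -12 = -6x - 36
-6x = -12 + 36 = 24
x = -4

x = -4


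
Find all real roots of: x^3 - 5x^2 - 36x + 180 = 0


Let p(x) = x^3 - 5x^2 - 36x + 180. By the rational root theorem (leading coefficient 1), any rational root is an integer divisor of 180: try ±1, ±2, ... in turn.
Test x = 1: value = 140 ≠ 0.
Test x = -1: value = 210 ≠ 0.
Test x = 2: value = 96 ≠ 0.
Test x = -2: value = 224 ≠ 0.
Test x = 3: value = 54 ≠ 0.
Test x = -3: value = 216 ≠ 0.
Test x = 4: value = 20 ≠ 0.
Test x = -4: value = 180 ≠ 0.
Test x = 5: value = 0 ✓, so (x - 5) is a factor.
Synthetic division by (x - 5): bring down 1; 1(5) - 5 = 0; 0(5) - 36 = -36; (-36)(5) + 180 = 0 → quotient x^2 - 36, remainder 0.
Solve the quadratic x^2 - 36 = 0: discriminant = 0^2 - 4(1)(-36) = 0 + 144 = 144.
sqrt(144) = 12, so x = (0 ± 12)/2: x = 6 or x = -6.

x = -6, x = 5, x = 6


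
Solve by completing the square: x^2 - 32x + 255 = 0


Start: x^2 - 32x + 255 = 0
Move constant: x^2 - 32x = -255
Half of -32 is -16, squared is 256
Add 256 to both sides: x^2 - 32x + 256 = 1
(x - 16)^2 = 1
x - 16 = ±1
x = 16 + 1 = 17 or x = 16 - 1 = 15

x = 15, x = 17


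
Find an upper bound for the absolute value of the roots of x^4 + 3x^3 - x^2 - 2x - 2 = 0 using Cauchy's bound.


Cauchy's bound: all roots r satisfy |r| <= 1 + max(|a_i/a_n|) for i = 0,...,n-1
where a_n is the leading coefficient.

Coefficients: [1, 3, -1, -2, -2]
Leading coefficient a_n = 1
Ratios |a_i/a_n|: 3, 1, 2, 2
Maximum ratio: 3
Cauchy's bound: |r| <= 1 + 3 = 4

Upper bound = 4


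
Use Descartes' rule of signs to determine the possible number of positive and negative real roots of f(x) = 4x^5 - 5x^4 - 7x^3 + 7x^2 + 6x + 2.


Descartes' rule of signs:

For positive roots, count sign changes in f(x) = 4x^5 - 5x^4 - 7x^3 + 7x^2 + 6x + 2:
Signs of coefficients: +, -, -, +, +, +
Number of sign changes: 2
Possible positive real roots: 2, 0

For negative roots, examine f(-x) = -4x^5 - 5x^4 + 7x^3 + 7x^2 - 6x + 2:
Signs of coefficients: -, -, +, +, -, +
Number of sign changes: 3
Possible negative real roots: 3, 1

Positive roots: 2 or 0; Negative roots: 3 or 1


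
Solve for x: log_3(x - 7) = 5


Convert to exponential form: x - 7 = 3^5 = 243
x = 243 + 7 = 250
Check: log_3(250 - 7) = log_3(243) = log_3(243) = 5 ✓

x = 250


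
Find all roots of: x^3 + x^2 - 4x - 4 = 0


Let p(x) = x^3 + x^2 - 4x - 4. By the rational root theorem (leading coefficient 1), any rational root is an integer divisor of 4: try ±1, ±2, ... in turn.
Test x = 1: value = -6 ≠ 0.
Test x = -1: value = 0 ✓, so (x + 1) is a factor.
Synthetic division by (x + 1): bring down 1; 1(-1) + 1 = 0; 0(-1) - 4 = -4; (-4)(-1) - 4 = 0 → quotient x^2 - 4, remainder 0.
Solve the quadratic x^2 - 4 = 0: discriminant = 0^2 - 4(1)(-4) = 0 + 16 = 16.
sqrt(16) = 4, so x = (0 ± 4)/2: x = 2 or x = -2.
Collecting all roots found:

x = -2, x = -1, x = 2


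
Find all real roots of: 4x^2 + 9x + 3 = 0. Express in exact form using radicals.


Using the quadratic formula: x = (-b ± sqrt(b^2 - 4ac)) / (2a)
Here a = 4, b = 9, c = 3
Discriminant = b^2 - 4ac = 9^2 - 4(4)(3) = 81 - 48 = 33
Since discriminant = 33 > 0, there are two real roots.
x = (-9 ± sqrt(33)) / 8
Numerically: x ≈ -0.4069 or x ≈ -1.8431

x = (-9 + sqrt(33)) / 8 or x = (-9 - sqrt(33)) / 8


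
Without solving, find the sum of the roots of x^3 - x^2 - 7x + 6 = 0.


By Vieta's formulas for x^3 + bx^2 + cx + d = 0:
  r1 + r2 + r3 = -b/a = 1
  r1*r2 + r1*r3 + r2*r3 = c/a = -7
  r1*r2*r3 = -d/a = -6


Sum = 1


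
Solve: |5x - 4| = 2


An absolute value equation |expr| = 2 gives two cases:
Case 1: 5x - 4 = 2
  5x = 6, so x = 6/5
Case 2: 5x - 4 = -2
  5x = 2, so x = 2/5

x = 2/5, x = 6/5


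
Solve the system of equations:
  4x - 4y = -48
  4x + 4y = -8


Using Cramer's rule:
Determinant D = (4)(4) - (4)(-4) = 16 + 16 = 32
Dx = (-48)(4) - (-8)(-4) = -192 - 32 = -224
Dy = (4)(-8) - (4)(-48) = -32 + 192 = 160
x = Dx/D = -224/32 = -7
y = Dy/D = 160/32 = 5

x = -7, y = 5


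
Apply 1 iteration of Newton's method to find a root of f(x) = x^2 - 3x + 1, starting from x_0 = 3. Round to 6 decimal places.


Newton's method: x_(n+1) = x_n - f(x_n)/f'(x_n)
f(x) = x^2 - 3x + 1
f'(x) = 2x - 3

Iteration 1:
  f(3.000000) = 1.000000
  f'(3.000000) = 3.000000
  x_1 = 3.000000 - (1.000000)/(3.000000) = 2.666667

x_1 = 2.666667


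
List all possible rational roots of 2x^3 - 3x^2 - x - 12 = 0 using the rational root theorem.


Rational root theorem: possible roots are ±p/q where:
  p divides the constant term (-12): p ∈ {1, 2, 3, 4, 6, 12}
  q divides the leading coefficient (2): q ∈ {1, 2}

All possible rational roots: -12, -6, -4, -3, -2, -3/2, -1, -1/2, 1/2, 1, 3/2, 2, 3, 4, 6, 12

-12, -6, -4, -3, -2, -3/2, -1, -1/2, 1/2, 1, 3/2, 2, 3, 4, 6, 12


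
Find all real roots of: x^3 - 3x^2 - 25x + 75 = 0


Let p(x) = x^3 - 3x^2 - 25x + 75. By the rational root theorem (leading coefficient 1), any rational root is an integer divisor of 75: try ±1, ±2, ... in turn.
Test x = 1: value = 48 ≠ 0.
Test x = -1: value = 96 ≠ 0.
Test x = 3: value = 0 ✓, so (x - 3) is a factor.
Synthetic division by (x - 3): bring down 1; 1(3) - 3 = 0; 0(3) - 25 = -25; (-25)(3) + 75 = 0 → quotient x^2 - 25, remainder 0.
Solve the quadratic x^2 - 25 = 0: discriminant = 0^2 - 4(1)(-25) = 0 + 100 = 100.
sqrt(100) = 10, so x = (0 ± 10)/2: x = 5 or x = -5.

x = -5, x = 3, x = 5


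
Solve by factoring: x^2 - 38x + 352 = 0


We need two numbers that multiply to 352 and add to -38.
Those numbers are -22 and -16 (since (-22) * (-16) = 352 and (-22) + (-16) = -38).
So x^2 - 38x + 352 = (x - 22)(x - 16) = 0
Setting each factor to zero: x = 22 or x = 16

x = 16, x = 22


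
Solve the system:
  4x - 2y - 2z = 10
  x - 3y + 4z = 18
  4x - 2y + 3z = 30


Using Cramer's rule. Expand each determinant along the first row.
D  = 4*[(-3)*3 - 4*(-2)] - (-2)*[1*3 - 4*4] + (-2)*[1*(-2) - (-3)*4]
  = 4*(-1) - (-2)*(-13) + (-2)*(10) = -50
Dx = 10*[(-3)*3 - 4*(-2)] - (-2)*[18*3 - 4*30] + (-2)*[18*(-2) - (-3)*30]
  = 10*(-1) - (-2)*(-66) + (-2)*(54) = -250
Dy = 4*[18*3 - 4*30] - 10*[1*3 - 4*4] + (-2)*[1*30 - 18*4]
  = 4*(-66) - 10*(-13) + (-2)*(-42) = -50
Dz = 4*[(-3)*30 - 18*(-2)] - (-2)*[1*30 - 18*4] + 10*[1*(-2) - (-3)*4]
  = 4*(-54) - (-2)*(-42) + 10*(10) = -200
x = Dx/D = -250/-50 = 5, y = Dy/D = -50/-50 = 1, z = Dz/D = -200/-50 = 4
Check eq1: (4)(5) + (-2)(1) + (-2)(4) = 10 = 10 ✓
Check eq2: (1)(5) + (-3)(1) + (4)(4) = 18 = 18 ✓
Check eq3: (4)(5) + (-2)(1) + (3)(4) = 30 = 30 ✓

x = 5, y = 1, z = 4


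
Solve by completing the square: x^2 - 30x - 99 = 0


Start: x^2 - 30x - 99 = 0
Move constant: x^2 - 30x = 99
Half of -30 is -15, squared is 225
Add 225 to both sides: x^2 - 30x + 225 = 324
(x - 15)^2 = 324
x - 15 = ±18
x = 15 + 18 = 33 or x = 15 - 18 = -3

x = -3, x = 33


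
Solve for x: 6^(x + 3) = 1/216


Express both sides with the same base.
1/216 = 6^(-3)
Since the bases match, equate exponents: x + 3 = -3
So x = -3 - (3) = -6

x = -6


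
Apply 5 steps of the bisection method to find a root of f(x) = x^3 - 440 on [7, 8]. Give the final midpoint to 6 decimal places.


f(x) = x^3 - 440
f(7) = -97 < 0
f(8) = 72 > 0

Step 1: midpoint = (7.000000 + 8.000000)/2 = 7.500000
  f(7.500000) = -18.125000
  f(mid) < 0, so root is in [7.500000, 8.000000]

Step 2: midpoint = (7.500000 + 8.000000)/2 = 7.750000
  f(7.750000) = 25.484375
  f(mid) > 0, so root is in [7.500000, 7.750000]

Step 3: midpoint = (7.500000 + 7.750000)/2 = 7.625000
  f(7.625000) = 3.322266
  f(mid) > 0, so root is in [7.500000, 7.625000]

Step 4: midpoint = (7.500000 + 7.625000)/2 = 7.562500
  f(7.562500) = -7.489990
  f(mid) < 0, so root is in [7.562500, 7.625000]

Step 5: midpoint = (7.562500 + 7.625000)/2 = 7.593750
  f(7.593750) = -2.106110
  f(mid) < 0, so root is in [7.593750, 7.625000]

midpoint = 7.593750


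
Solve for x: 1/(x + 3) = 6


Multiply both sides by (x + 3): 1 = 6(x + 3)
Distribute: 1 = 6x + 18
6x = 1 - 18 = -17
x = -17/6

x = -17/6


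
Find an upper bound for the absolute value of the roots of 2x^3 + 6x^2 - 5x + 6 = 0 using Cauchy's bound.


Cauchy's bound: all roots r satisfy |r| <= 1 + max(|a_i/a_n|) for i = 0,...,n-1
where a_n is the leading coefficient.

Coefficients: [2, 6, -5, 6]
Leading coefficient a_n = 2
Ratios |a_i/a_n|: 3, 5/2, 3
Maximum ratio: 3
Cauchy's bound: |r| <= 1 + 3 = 4

Upper bound = 4


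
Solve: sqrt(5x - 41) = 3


Square both sides: 5x - 41 = 3^2 = 9
5x = 9 + 41 = 50
x = 10
Check: sqrt(5*10 - 41) = sqrt(9) = 3 ✓

x = 10


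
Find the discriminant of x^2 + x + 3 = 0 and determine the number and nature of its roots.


For ax^2 + bx + c = 0, discriminant D = b^2 - 4ac
Here a = 1, b = 1, c = 3
D = (1)^2 - 4(1)(3) = 1 - 12 = -11

D = -11 < 0
The equation has no real roots (2 complex conjugate roots).

Discriminant = -11, no real roots (2 complex conjugate roots)


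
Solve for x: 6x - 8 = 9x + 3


Starting with: 6x - 8 = 9x + 3
Move all x terms to left: (6 - 9)x = 3 + 8
Simplify: -3x = 11
Divide both sides by -3: x = -11/3

x = -11/3


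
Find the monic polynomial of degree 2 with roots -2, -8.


A monic polynomial with roots -2, -8 is:
p(x) = (x + 2)(x + 8)
After multiplying by (x + 2): x + 2
After multiplying by (x + 8): x^2 + 10x + 16

x^2 + 10x + 16


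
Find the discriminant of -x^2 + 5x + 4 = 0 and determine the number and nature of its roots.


For ax^2 + bx + c = 0, discriminant D = b^2 - 4ac
Here a = -1, b = 5, c = 4
D = (5)^2 - 4(-1)(4) = 25 + 16 = 41

D = 41 > 0 but not a perfect square
The equation has 2 distinct real irrational roots.

Discriminant = 41, 2 distinct real irrational roots


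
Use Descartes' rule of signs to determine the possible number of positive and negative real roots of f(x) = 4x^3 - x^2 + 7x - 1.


Descartes' rule of signs:

For positive roots, count sign changes in f(x) = 4x^3 - x^2 + 7x - 1:
Signs of coefficients: +, -, +, -
Number of sign changes: 3
Possible positive real roots: 3, 1

For negative roots, examine f(-x) = -4x^3 - x^2 - 7x - 1:
Signs of coefficients: -, -, -, -
Number of sign changes: 0
Possible negative real roots: 0

Positive roots: 3 or 1; Negative roots: 0


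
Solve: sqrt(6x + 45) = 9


Square both sides: 6x + 45 = 9^2 = 81
6x = 81 - 45 = 36
x = 6
Check: sqrt(6*6 + 45) = sqrt(81) = 9 ✓

x = 6


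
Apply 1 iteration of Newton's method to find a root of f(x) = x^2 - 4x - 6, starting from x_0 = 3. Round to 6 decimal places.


Newton's method: x_(n+1) = x_n - f(x_n)/f'(x_n)
f(x) = x^2 - 4x - 6
f'(x) = 2x - 4

Iteration 1:
  f(3.000000) = -9.000000
  f'(3.000000) = 2.000000
  x_1 = 3.000000 - (-9.000000)/(2.000000) = 7.500000

x_1 = 7.500000


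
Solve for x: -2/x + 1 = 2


Subtract 1 from both sides: -2/x = 1
Multiply both sides by x: -2 = 1 * x
Divide by 1: x = -2

x = -2


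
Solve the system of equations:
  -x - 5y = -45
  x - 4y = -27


Using Cramer's rule:
Determinant D = (-1)(-4) - (1)(-5) = 4 + 5 = 9
Dx = (-45)(-4) - (-27)(-5) = 180 - 135 = 45
Dy = (-1)(-27) - (1)(-45) = 27 + 45 = 72
x = Dx/D = 45/9 = 5
y = Dy/D = 72/9 = 8

x = 5, y = 8


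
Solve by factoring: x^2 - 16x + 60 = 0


We need two numbers that multiply to 60 and add to -16.
Those numbers are -6 and -10 (since (-6) * (-10) = 60 and (-6) + (-10) = -16).
So x^2 - 16x + 60 = (x - 6)(x - 10) = 0
Setting each factor to zero: x = 6 or x = 10

x = 6, x = 10


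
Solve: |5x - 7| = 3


An absolute value equation |expr| = 3 gives two cases:
Case 1: 5x - 7 = 3
  5x = 10, so x = 2
Case 2: 5x - 7 = -3
  5x = 4, so x = 4/5

x = 4/5, x = 2


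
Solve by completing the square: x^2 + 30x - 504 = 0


Start: x^2 + 30x - 504 = 0
Move constant: x^2 + 30x = 504
Half of 30 is 15, squared is 225
Add 225 to both sides: x^2 + 30x + 225 = 729
(x + 15)^2 = 729
x + 15 = ±27
x = -15 + 27 = 12 or x = -15 - 27 = -42

x = -42, x = 12


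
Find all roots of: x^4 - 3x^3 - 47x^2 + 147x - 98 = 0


Let p(x) = x^4 - 3x^3 - 47x^2 + 147x - 98. By the rational root theorem (leading coefficient 1), any rational root is an integer divisor of 98: try ±1, ±2, ... in turn.
Test x = 1: value = 0 ✓, so (x - 1) is a factor.
Synthetic division by (x - 1): bring down 1; 1(1) - 3 = -2; (-2)(1) - 47 = -49; (-49)(1) + 147 = 98; 98(1) - 98 = 0 → quotient x^3 - 2x^2 - 49x + 98, remainder 0.
Continue with the quotient x^3 - 2x^2 - 49x + 98 (candidates must divide 98; re-test x = 1 first in case it repeats).
Test x = 1: value = 48 ≠ 0.
Test x = -1: value = 144 ≠ 0.
Test x = 2: value = 0 ✓, so (x - 2) is a factor.
Synthetic division by (x - 2): bring down 1; 1(2) - 2 = 0; 0(2) - 49 = -49; (-49)(2) + 98 = 0 → quotient x^2 - 49, remainder 0.
Solve the quadratic x^2 - 49 = 0: discriminant = 0^2 - 4(1)(-49) = 0 + 196 = 196.
sqrt(196) = 14, so x = (0 ± 14)/2: x = 7 or x = -7.
Collecting all roots found:

x = -7, x = 1, x = 2, x = 7


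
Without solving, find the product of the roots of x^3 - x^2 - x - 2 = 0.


By Vieta's formulas for x^3 + bx^2 + cx + d = 0:
  r1 + r2 + r3 = -b/a = 1
  r1*r2 + r1*r3 + r2*r3 = c/a = -1
  r1*r2*r3 = -d/a = 2


Product = 2


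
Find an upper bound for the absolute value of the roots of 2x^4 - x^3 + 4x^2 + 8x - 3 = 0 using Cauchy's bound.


Cauchy's bound: all roots r satisfy |r| <= 1 + max(|a_i/a_n|) for i = 0,...,n-1
where a_n is the leading coefficient.

Coefficients: [2, -1, 4, 8, -3]
Leading coefficient a_n = 2
Ratios |a_i/a_n|: 1/2, 2, 4, 3/2
Maximum ratio: 4
Cauchy's bound: |r| <= 1 + 4 = 5

Upper bound = 5


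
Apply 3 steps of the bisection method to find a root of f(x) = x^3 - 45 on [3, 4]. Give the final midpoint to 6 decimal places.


f(x) = x^3 - 45
f(3) = -18 < 0
f(4) = 19 > 0

Step 1: midpoint = (3.000000 + 4.000000)/2 = 3.500000
  f(3.500000) = -2.125000
  f(mid) < 0, so root is in [3.500000, 4.000000]

Step 2: midpoint = (3.500000 + 4.000000)/2 = 3.750000
  f(3.750000) = 7.734375
  f(mid) > 0, so root is in [3.500000, 3.750000]

Step 3: midpoint = (3.500000 + 3.750000)/2 = 3.625000
  f(3.625000) = 2.634766
  f(mid) > 0, so root is in [3.500000, 3.625000]

midpoint = 3.625000


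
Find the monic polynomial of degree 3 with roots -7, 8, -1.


A monic polynomial with roots -7, 8, -1 is:
p(x) = (x + 7)(x - 8)(x + 1)
After multiplying by (x + 7): x + 7
After multiplying by (x - 8): x^2 - x - 56
After multiplying by (x + 1): x^3 - 57x - 56

x^3 - 57x - 56


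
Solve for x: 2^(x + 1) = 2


Express both sides with the same base.
2 = 2^1
Since the bases match, equate exponents: x + 1 = 1
So x = 1 - (1) = 0

x = 0


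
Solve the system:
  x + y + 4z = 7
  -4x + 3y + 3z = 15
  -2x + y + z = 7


Using Cramer's rule. Expand each determinant along the first row.
D  = 1*[3*1 - 3*1] - 1*[(-4)*1 - 3*(-2)] + 4*[(-4)*1 - 3*(-2)]
  = 1*(0) - 1*(2) + 4*(2) = 6
Dx = 7*[3*1 - 3*1] - 1*[15*1 - 3*7] + 4*[15*1 - 3*7]
  = 7*(0) - 1*(-6) + 4*(-6) = -18
Dy = 1*[15*1 - 3*7] - 7*[(-4)*1 - 3*(-2)] + 4*[(-4)*7 - 15*(-2)]
  = 1*(-6) - 7*(2) + 4*(2) = -12
Dz = 1*[3*7 - 15*1] - 1*[(-4)*7 - 15*(-2)] + 7*[(-4)*1 - 3*(-2)]
  = 1*(6) - 1*(2) + 7*(2) = 18
x = Dx/D = -18/6 = -3, y = Dy/D = -12/6 = -2, z = Dz/D = 18/6 = 3
Check eq1: (1)(-3) + (1)(-2) + (4)(3) = 7 = 7 ✓
Check eq2: (-4)(-3) + (3)(-2) + (3)(3) = 15 = 15 ✓
Check eq3: (-2)(-3) + (1)(-2) + (1)(3) = 7 = 7 ✓

x = -3, y = -2, z = 3


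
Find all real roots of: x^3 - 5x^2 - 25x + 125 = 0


Let p(x) = x^3 - 5x^2 - 25x + 125. By the rational root theorem (leading coefficient 1), any rational root is an integer divisor of 125: try ±1, ±2, ... in turn.
Test x = 1: value = 96 ≠ 0.
Test x = -1: value = 144 ≠ 0.
Test x = 5: value = 0 ✓, so (x - 5) is a factor.
Synthetic division by (x - 5): bring down 1; 1(5) - 5 = 0; 0(5) - 25 = -25; (-25)(5) + 125 = 0 → quotient x^2 - 25, remainder 0.
Solve the quadratic x^2 - 25 = 0: discriminant = 0^2 - 4(1)(-25) = 0 + 100 = 100.
sqrt(100) = 10, so x = (0 ± 10)/2: x = 5 or x = -5.

x = -5, x = 5 (multiplicity 2)


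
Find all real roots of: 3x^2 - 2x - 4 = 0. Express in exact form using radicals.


Using the quadratic formula: x = (-b ± sqrt(b^2 - 4ac)) / (2a)
Here a = 3, b = -2, c = -4
Discriminant = b^2 - 4ac = (-2)^2 - 4(3)(-4) = 4 + 48 = 52
Since discriminant = 52 > 0, there are two real roots.
x = (2 ± 2*sqrt(13)) / 6
Simplifying: x = (1 ± sqrt(13)) / 3
Numerically: x ≈ 1.5352 or x ≈ -0.8685

x = (1 + sqrt(13)) / 3 or x = (1 - sqrt(13)) / 3


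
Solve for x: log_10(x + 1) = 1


Convert to exponential form: x + 1 = 10^1 = 10
x = 10 - 1 = 9
Check: log_10(9 + 1) = log_10(10) = log_10(10) = 1 ✓

x = 9


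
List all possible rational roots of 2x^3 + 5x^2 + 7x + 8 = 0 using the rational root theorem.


Rational root theorem: possible roots are ±p/q where:
  p divides the constant term (8): p ∈ {1, 2, 4, 8}
  q divides the leading coefficient (2): q ∈ {1, 2}

All possible rational roots: -8, -4, -2, -1, -1/2, 1/2, 1, 2, 4, 8

-8, -4, -2, -1, -1/2, 1/2, 1, 2, 4, 8


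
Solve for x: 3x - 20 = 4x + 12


Starting with: 3x - 20 = 4x + 12
Move all x terms to left: (3 - 4)x = 12 + 20
Simplify: -x = 32
Divide both sides by -1: x = -32

x = -32


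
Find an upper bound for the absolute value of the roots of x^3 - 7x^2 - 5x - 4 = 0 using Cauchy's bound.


Cauchy's bound: all roots r satisfy |r| <= 1 + max(|a_i/a_n|) for i = 0,...,n-1
where a_n is the leading coefficient.

Coefficients: [1, -7, -5, -4]
Leading coefficient a_n = 1
Ratios |a_i/a_n|: 7, 5, 4
Maximum ratio: 7
Cauchy's bound: |r| <= 1 + 7 = 8

Upper bound = 8


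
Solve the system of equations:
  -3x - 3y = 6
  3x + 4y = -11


Using Cramer's rule:
Determinant D = (-3)(4) - (3)(-3) = -12 + 9 = -3
Dx = (6)(4) - (-11)(-3) = 24 - 33 = -9
Dy = (-3)(-11) - (3)(6) = 33 - 18 = 15
x = Dx/D = -9/-3 = 3
y = Dy/D = 15/-3 = -5

x = 3, y = -5


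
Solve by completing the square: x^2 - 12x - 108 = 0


Start: x^2 - 12x - 108 = 0
Move constant: x^2 - 12x = 108
Half of -12 is -6, squared is 36
Add 36 to both sides: x^2 - 12x + 36 = 144
(x - 6)^2 = 144
x - 6 = ±12
x = 6 + 12 = 18 or x = 6 - 12 = -6

x = -6, x = 18


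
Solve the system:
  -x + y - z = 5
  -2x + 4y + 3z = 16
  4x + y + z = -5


Using Cramer's rule. Expand each determinant along the first row.
D  = (-1)*[4*1 - 3*1] - 1*[(-2)*1 - 3*4] + (-1)*[(-2)*1 - 4*4]
  = (-1)*(1) - 1*(-14) + (-1)*(-18) = 31
Dx = 5*[4*1 - 3*1] - 1*[16*1 - 3*(-5)] + (-1)*[16*1 - 4*(-5)]
  = 5*(1) - 1*(31) + (-1)*(36) = -62
Dy = (-1)*[16*1 - 3*(-5)] - 5*[(-2)*1 - 3*4] + (-1)*[(-2)*(-5) - 16*4]
  = (-1)*(31) - 5*(-14) + (-1)*(-54) = 93
Dz = (-1)*[4*(-5) - 16*1] - 1*[(-2)*(-5) - 16*4] + 5*[(-2)*1 - 4*4]
  = (-1)*(-36) - 1*(-54) + 5*(-18) = 0
x = Dx/D = -62/31 = -2, y = Dy/D = 93/31 = 3, z = Dz/D = 0/31 = 0
Check eq1: (-1)(-2) + (1)(3) + (-1)(0) = 5 = 5 ✓
Check eq2: (-2)(-2) + (4)(3) + (3)(0) = 16 = 16 ✓
Check eq3: (4)(-2) + (1)(3) + (1)(0) = -5 = -5 ✓

x = -2, y = 3, z = 0


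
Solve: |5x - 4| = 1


An absolute value equation |expr| = 1 gives two cases:
Case 1: 5x - 4 = 1
  5x = 5, so x = 1
Case 2: 5x - 4 = -1
  5x = 3, so x = 3/5

x = 3/5, x = 1


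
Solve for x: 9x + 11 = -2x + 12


Starting with: 9x + 11 = -2x + 12
Move all x terms to left: (9 + 2)x = 12 - 11
Simplify: 11x = 1
Divide both sides by 11: x = 1/11

x = 1/11


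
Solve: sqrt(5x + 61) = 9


Square both sides: 5x + 61 = 9^2 = 81
5x = 81 - 61 = 20
x = 4
Check: sqrt(5*4 + 61) = sqrt(81) = 9 ✓

x = 4


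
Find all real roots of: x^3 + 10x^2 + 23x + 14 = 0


Let p(x) = x^3 + 10x^2 + 23x + 14. By the rational root theorem (leading coefficient 1), any rational root is an integer divisor of 14: try ±1, ±2, ... in turn.
Test x = 1: value = 48 ≠ 0.
Test x = -1: value = 0 ✓, so (x + 1) is a factor.
Synthetic division by (x + 1): bring down 1; 1(-1) + 10 = 9; 9(-1) + 23 = 14; 14(-1) + 14 = 0 → quotient x^2 + 9x + 14, remainder 0.
Solve the quadratic x^2 + 9x + 14 = 0: discriminant = 9^2 - 4(1)(14) = 81 - 56 = 25.
sqrt(25) = 5, so x = (-9 ± 5)/2: x = -2 or x = -7.

x = -7, x = -2, x = -1


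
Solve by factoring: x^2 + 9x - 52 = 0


We need two numbers that multiply to -52 and add to 9.
Those numbers are 13 and -4 (since 13 * (-4) = -52 and 13 + (-4) = 9).
So x^2 + 9x - 52 = (x + 13)(x - 4) = 0
Setting each factor to zero: x = -13 or x = 4

x = -13, x = 4


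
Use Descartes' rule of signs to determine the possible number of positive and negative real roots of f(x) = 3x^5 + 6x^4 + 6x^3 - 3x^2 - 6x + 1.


Descartes' rule of signs:

For positive roots, count sign changes in f(x) = 3x^5 + 6x^4 + 6x^3 - 3x^2 - 6x + 1:
Signs of coefficients: +, +, +, -, -, +
Number of sign changes: 2
Possible positive real roots: 2, 0

For negative roots, examine f(-x) = -3x^5 + 6x^4 - 6x^3 - 3x^2 + 6x + 1:
Signs of coefficients: -, +, -, -, +, +
Number of sign changes: 3
Possible negative real roots: 3, 1

Positive roots: 2 or 0; Negative roots: 3 or 1


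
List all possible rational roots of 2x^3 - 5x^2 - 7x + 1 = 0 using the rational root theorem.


Rational root theorem: possible roots are ±p/q where:
  p divides the constant term (1): p ∈ {1}
  q divides the leading coefficient (2): q ∈ {1, 2}

All possible rational roots: -1, -1/2, 1/2, 1

-1, -1/2, 1/2, 1


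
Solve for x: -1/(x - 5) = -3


Multiply both sides by (x - 5): -1 = -3(x - 5)
Distribute: -1 = -3x + 15
-3x = -1 - 15 = -16
x = 16/3

x = 16/3


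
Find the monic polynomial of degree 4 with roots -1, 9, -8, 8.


A monic polynomial with roots -1, 9, -8, 8 is:
p(x) = (x + 1)(x - 9)(x + 8)(x - 8)
After multiplying by (x + 1): x + 1
After multiplying by (x - 9): x^2 - 8x - 9
After multiplying by (x + 8): x^3 - 73x - 72
After multiplying by (x - 8): x^4 - 8x^3 - 73x^2 + 512x + 576

x^4 - 8x^3 - 73x^2 + 512x + 576


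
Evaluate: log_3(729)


We need the exponent such that 3^? = 729
3^6 = 729
Therefore log_3(729) = 6

6


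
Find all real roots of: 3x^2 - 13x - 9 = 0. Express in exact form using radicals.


Using the quadratic formula: x = (-b ± sqrt(b^2 - 4ac)) / (2a)
Here a = 3, b = -13, c = -9
Discriminant = b^2 - 4ac = (-13)^2 - 4(3)(-9) = 169 + 108 = 277
Since discriminant = 277 > 0, there are two real roots.
x = (13 ± sqrt(277)) / 6
Numerically: x ≈ 4.9406 or x ≈ -0.6072

x = (13 + sqrt(277)) / 6 or x = (13 - sqrt(277)) / 6


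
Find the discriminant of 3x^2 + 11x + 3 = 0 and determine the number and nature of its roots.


For ax^2 + bx + c = 0, discriminant D = b^2 - 4ac
Here a = 3, b = 11, c = 3
D = (11)^2 - 4(3)(3) = 121 - 36 = 85

D = 85 > 0 but not a perfect square
The equation has 2 distinct real irrational roots.

Discriminant = 85, 2 distinct real irrational roots


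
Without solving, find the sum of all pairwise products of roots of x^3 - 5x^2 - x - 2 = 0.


By Vieta's formulas for x^3 + bx^2 + cx + d = 0:
  r1 + r2 + r3 = -b/a = 5
  r1*r2 + r1*r3 + r2*r3 = c/a = -1
  r1*r2*r3 = -d/a = 2


Sum of pairwise products = -1


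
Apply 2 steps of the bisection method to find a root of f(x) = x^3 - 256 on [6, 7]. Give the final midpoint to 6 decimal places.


f(x) = x^3 - 256
f(6) = -40 < 0
f(7) = 87 > 0

Step 1: midpoint = (6.000000 + 7.000000)/2 = 6.500000
  f(6.500000) = 18.625000
  f(mid) > 0, so root is in [6.000000, 6.500000]

Step 2: midpoint = (6.000000 + 6.500000)/2 = 6.250000
  f(6.250000) = -11.859375
  f(mid) < 0, so root is in [6.250000, 6.500000]

midpoint = 6.250000


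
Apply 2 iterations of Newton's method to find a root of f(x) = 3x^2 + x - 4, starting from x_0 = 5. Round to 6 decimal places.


Newton's method: x_(n+1) = x_n - f(x_n)/f'(x_n)
f(x) = 3x^2 + x - 4
f'(x) = 6x + 1

Iteration 1:
  f(5.000000) = 76.000000
  f'(5.000000) = 31.000000
  x_1 = 5.000000 - (76.000000)/(31.000000) = 2.548387

Iteration 2:
  f(2.548387) = 18.031217
  f'(2.548387) = 16.290323
  x_2 = 2.548387 - (18.031217)/(16.290323) = 1.441520

x_2 = 1.441520


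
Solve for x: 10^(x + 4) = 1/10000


Express both sides with the same base.
1/10000 = 10^(-4)
Since the bases match, equate exponents: x + 4 = -4
So x = -4 - (4) = -8

x = -8


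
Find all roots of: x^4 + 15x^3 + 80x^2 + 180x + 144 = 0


Let p(x) = x^4 + 15x^3 + 80x^2 + 180x + 144. By the rational root theorem (leading coefficient 1), any rational root is an integer divisor of 144: try ±1, ±2, ... in turn.
Test x = 1: value = 420 ≠ 0.
Test x = -1: value = 30 ≠ 0.
Test x = 2: value = 960 ≠ 0.
Test x = -2: value = 0 ✓, so (x + 2) is a factor.
Synthetic division by (x + 2): bring down 1; 1(-2) + 15 = 13; 13(-2) + 80 = 54; 54(-2) + 180 = 72; 72(-2) + 144 = 0 → quotient x^3 + 13x^2 + 54x + 72, remainder 0.
Continue with the quotient x^3 + 13x^2 + 54x + 72 (candidates must divide 72; re-test x = -2 first in case it repeats).
Test x = -2: value = 8 ≠ 0.
Test x = 3: value = 378 ≠ 0.
Test x = -3: value = 0 ✓, so (x + 3) is a factor.
Synthetic division by (x + 3): bring down 1; 1(-3) + 13 = 10; 10(-3) + 54 = 24; 24(-3) + 72 = 0 → quotient x^2 + 10x + 24, remainder 0.
Solve the quadratic x^2 + 10x + 24 = 0: discriminant = 10^2 - 4(1)(24) = 100 - 96 = 4.
sqrt(4) = 2, so x = (-10 ± 2)/2: x = -4 or x = -6.
Collecting all roots found:

x = -6, x = -4, x = -3, x = -2


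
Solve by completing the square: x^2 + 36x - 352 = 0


Start: x^2 + 36x - 352 = 0
Move constant: x^2 + 36x = 352
Half of 36 is 18, squared is 324
Add 324 to both sides: x^2 + 36x + 324 = 676
(x + 18)^2 = 676
x + 18 = ±26
x = -18 + 26 = 8 or x = -18 - 26 = -44

x = -44, x = 8


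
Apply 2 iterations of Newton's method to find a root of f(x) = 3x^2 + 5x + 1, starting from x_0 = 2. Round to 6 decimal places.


Newton's method: x_(n+1) = x_n - f(x_n)/f'(x_n)
f(x) = 3x^2 + 5x + 1
f'(x) = 6x + 5

Iteration 1:
  f(2.000000) = 23.000000
  f'(2.000000) = 17.000000
  x_1 = 2.000000 - (23.000000)/(17.000000) = 0.647059

Iteration 2:
  f(0.647059) = 5.491349
  f'(0.647059) = 8.882353
  x_2 = 0.647059 - (5.491349)/(8.882353) = 0.028827

x_2 = 0.028827


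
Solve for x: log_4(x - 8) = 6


Convert to exponential form: x - 8 = 4^6 = 4096
x = 4096 + 8 = 4104
Check: log_4(4104 - 8) = log_4(4096) = log_4(4096) = 6 ✓

x = 4104


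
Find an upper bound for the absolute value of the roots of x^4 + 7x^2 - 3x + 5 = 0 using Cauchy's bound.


Cauchy's bound: all roots r satisfy |r| <= 1 + max(|a_i/a_n|) for i = 0,...,n-1
where a_n is the leading coefficient.

Coefficients: [1, 0, 7, -3, 5]
Leading coefficient a_n = 1
Ratios |a_i/a_n|: 0, 7, 3, 5
Maximum ratio: 7
Cauchy's bound: |r| <= 1 + 7 = 8

Upper bound = 8


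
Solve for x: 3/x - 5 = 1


Subtract -5 from both sides: 3/x = 6
Multiply both sides by x: 3 = 6 * x
Divide by 6: x = 1/2

x = 1/2


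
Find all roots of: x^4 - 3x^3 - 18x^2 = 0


The lowest-degree term is x^2, so x = 0 is a root with multiplicity 2. Factor out x^2:
  x^2 - 3x - 18 = 0
Solve the quadratic x^2 - 3x - 18 = 0: discriminant = (-3)^2 - 4(1)(-18) = 9 + 72 = 81.
sqrt(81) = 9, so x = (3 ± 9)/2: x = 6 or x = -3.
Collecting all roots found:

x = -3, x = 0 (multiplicity 2), x = 6


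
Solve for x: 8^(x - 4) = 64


Express both sides with the same base.
64 = 8^2
Since the bases match, equate exponents: x - 4 = 2
So x = 2 - (-4) = 6

x = 6


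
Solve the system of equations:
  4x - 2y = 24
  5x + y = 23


Using Cramer's rule:
Determinant D = (4)(1) - (5)(-2) = 4 + 10 = 14
Dx = (24)(1) - (23)(-2) = 24 + 46 = 70
Dy = (4)(23) - (5)(24) = 92 - 120 = -28
x = Dx/D = 70/14 = 5
y = Dy/D = -28/14 = -2

x = 5, y = -2


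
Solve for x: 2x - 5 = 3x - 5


Starting with: 2x - 5 = 3x - 5
Move all x terms to left: (2 - 3)x = -5 + 5
Simplify: -x = 0
Divide both sides by -1: x = 0

x = 0


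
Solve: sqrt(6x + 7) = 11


Square both sides: 6x + 7 = 11^2 = 121
6x = 121 - 7 = 114
x = 19
Check: sqrt(6*19 + 7) = sqrt(121) = 11 ✓

x = 19


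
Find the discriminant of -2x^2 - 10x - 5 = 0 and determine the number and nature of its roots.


For ax^2 + bx + c = 0, discriminant D = b^2 - 4ac
Here a = -2, b = -10, c = -5
D = (-10)^2 - 4(-2)(-5) = 100 - 40 = 60

D = 60 > 0 but not a perfect square
The equation has 2 distinct real irrational roots.

Discriminant = 60, 2 distinct real irrational roots


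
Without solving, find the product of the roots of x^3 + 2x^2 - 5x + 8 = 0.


By Vieta's formulas for x^3 + bx^2 + cx + d = 0:
  r1 + r2 + r3 = -b/a = -2
  r1*r2 + r1*r3 + r2*r3 = c/a = -5
  r1*r2*r3 = -d/a = -8


Product = -8


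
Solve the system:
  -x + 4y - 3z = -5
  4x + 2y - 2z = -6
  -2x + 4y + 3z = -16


Using Cramer's rule. Expand each determinant along the first row.
D  = (-1)*[2*3 - (-2)*4] - 4*[4*3 - (-2)*(-2)] + (-3)*[4*4 - 2*(-2)]
  = (-1)*(14) - 4*(8) + (-3)*(20) = -106
Dx = (-5)*[2*3 - (-2)*4] - 4*[(-6)*3 - (-2)*(-16)] + (-3)*[(-6)*4 - 2*(-16)]
  = (-5)*(14) - 4*(-50) + (-3)*(8) = 106
Dy = (-1)*[(-6)*3 - (-2)*(-16)] - (-5)*[4*3 - (-2)*(-2)] + (-3)*[4*(-16) - (-6)*(-2)]
  = (-1)*(-50) - (-5)*(8) + (-3)*(-76) = 318
Dz = (-1)*[2*(-16) - (-6)*4] - 4*[4*(-16) - (-6)*(-2)] + (-5)*[4*4 - 2*(-2)]
  = (-1)*(-8) - 4*(-76) + (-5)*(20) = 212
x = Dx/D = 106/-106 = -1, y = Dy/D = 318/-106 = -3, z = Dz/D = 212/-106 = -2
Check eq1: (-1)(-1) + (4)(-3) + (-3)(-2) = -5 = -5 ✓
Check eq2: (4)(-1) + (2)(-3) + (-2)(-2) = -6 = -6 ✓
Check eq3: (-2)(-1) + (4)(-3) + (3)(-2) = -16 = -16 ✓

x = -1, y = -3, z = -2


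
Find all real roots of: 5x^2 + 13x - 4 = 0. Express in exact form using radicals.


Using the quadratic formula: x = (-b ± sqrt(b^2 - 4ac)) / (2a)
Here a = 5, b = 13, c = -4
Discriminant = b^2 - 4ac = 13^2 - 4(5)(-4) = 169 + 80 = 249
Since discriminant = 249 > 0, there are two real roots.
x = (-13 ± sqrt(249)) / 10
Numerically: x ≈ 0.2780 or x ≈ -2.8780

x = (-13 + sqrt(249)) / 10 or x = (-13 - sqrt(249)) / 10


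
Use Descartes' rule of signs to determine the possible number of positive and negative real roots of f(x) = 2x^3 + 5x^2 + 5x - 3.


Descartes' rule of signs:

For positive roots, count sign changes in f(x) = 2x^3 + 5x^2 + 5x - 3:
Signs of coefficients: +, +, +, -
Number of sign changes: 1
Possible positive real roots: 1

For negative roots, examine f(-x) = -2x^3 + 5x^2 - 5x - 3:
Signs of coefficients: -, +, -, -
Number of sign changes: 2
Possible negative real roots: 2, 0

Positive roots: 1; Negative roots: 2 or 0


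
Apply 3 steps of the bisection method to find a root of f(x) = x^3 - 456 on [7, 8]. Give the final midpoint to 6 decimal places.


f(x) = x^3 - 456
f(7) = -113 < 0
f(8) = 56 > 0

Step 1: midpoint = (7.000000 + 8.000000)/2 = 7.500000
  f(7.500000) = -34.125000
  f(mid) < 0, so root is in [7.500000, 8.000000]

Step 2: midpoint = (7.500000 + 8.000000)/2 = 7.750000
  f(7.750000) = 9.484375
  f(mid) > 0, so root is in [7.500000, 7.750000]

Step 3: midpoint = (7.500000 + 7.750000)/2 = 7.625000
  f(7.625000) = -12.677734
  f(mid) < 0, so root is in [7.625000, 7.750000]

midpoint = 7.625000


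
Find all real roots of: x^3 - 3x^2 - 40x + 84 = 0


Let p(x) = x^3 - 3x^2 - 40x + 84. By the rational root theorem (leading coefficient 1), any rational root is an integer divisor of 84: try ±1, ±2, ... in turn.
Test x = 1: value = 42 ≠ 0.
Test x = -1: value = 120 ≠ 0.
Test x = 2: value = 0 ✓, so (x - 2) is a factor.
Synthetic division by (x - 2): bring down 1; 1(2) - 3 = -1; (-1)(2) - 40 = -42; (-42)(2) + 84 = 0 → quotient x^2 - x - 42, remainder 0.
Solve the quadratic x^2 - x - 42 = 0: discriminant = (-1)^2 - 4(1)(-42) = 1 + 168 = 169.
sqrt(169) = 13, so x = (1 ± 13)/2: x = 7 or x = -6.

x = -6, x = 2, x = 7


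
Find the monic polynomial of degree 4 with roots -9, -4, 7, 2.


A monic polynomial with roots -9, -4, 7, 2 is:
p(x) = (x + 9)(x + 4)(x - 7)(x - 2)
After multiplying by (x + 9): x + 9
After multiplying by (x + 4): x^2 + 13x + 36
After multiplying by (x - 7): x^3 + 6x^2 - 55x - 252
After multiplying by (x - 2): x^4 + 4x^3 - 67x^2 - 142x + 504

x^4 + 4x^3 - 67x^2 - 142x + 504


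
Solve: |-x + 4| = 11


An absolute value equation |expr| = 11 gives two cases:
Case 1: -x + 4 = 11
  -x = 7, so x = -7
Case 2: -x + 4 = -11
  -x = -15, so x = 15

x = -7, x = 15


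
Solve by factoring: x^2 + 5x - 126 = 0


We need two numbers that multiply to -126 and add to 5.
Those numbers are 14 and -9 (since 14 * (-9) = -126 and 14 + (-9) = 5).
So x^2 + 5x - 126 = (x + 14)(x - 9) = 0
Setting each factor to zero: x = -14 or x = 9

x = -14, x = 9


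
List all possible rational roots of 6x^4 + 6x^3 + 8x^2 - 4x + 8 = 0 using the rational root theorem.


Rational root theorem: possible roots are ±p/q where:
  p divides the constant term (8): p ∈ {1, 2, 4, 8}
  q divides the leading coefficient (6): q ∈ {1, 2, 3, 6}

All possible rational roots: -8, -4, -8/3, -2, -4/3, -1, -2/3, -1/2, -1/3, -1/6, 1/6, 1/3, 1/2, 2/3, 1, 4/3, 2, 8/3, 4, 8

-8, -4, -8/3, -2, -4/3, -1, -2/3, -1/2, -1/3, -1/6, 1/6, 1/3, 1/2, 2/3, 1, 4/3, 2, 8/3, 4, 8


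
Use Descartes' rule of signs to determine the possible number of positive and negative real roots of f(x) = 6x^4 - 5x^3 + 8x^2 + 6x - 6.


Descartes' rule of signs:

For positive roots, count sign changes in f(x) = 6x^4 - 5x^3 + 8x^2 + 6x - 6:
Signs of coefficients: +, -, +, +, -
Number of sign changes: 3
Possible positive real roots: 3, 1

For negative roots, examine f(-x) = 6x^4 + 5x^3 + 8x^2 - 6x - 6:
Signs of coefficients: +, +, +, -, -
Number of sign changes: 1
Possible negative real roots: 1

Positive roots: 3 or 1; Negative roots: 1


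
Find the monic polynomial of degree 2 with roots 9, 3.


A monic polynomial with roots 9, 3 is:
p(x) = (x - 9)(x - 3)
After multiplying by (x - 9): x - 9
After multiplying by (x - 3): x^2 - 12x + 27

x^2 - 12x + 27


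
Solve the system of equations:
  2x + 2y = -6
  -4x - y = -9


Using Cramer's rule:
Determinant D = (2)(-1) - (-4)(2) = -2 + 8 = 6
Dx = (-6)(-1) - (-9)(2) = 6 + 18 = 24
Dy = (2)(-9) - (-4)(-6) = -18 - 24 = -42
x = Dx/D = 24/6 = 4
y = Dy/D = -42/6 = -7

x = 4, y = -7


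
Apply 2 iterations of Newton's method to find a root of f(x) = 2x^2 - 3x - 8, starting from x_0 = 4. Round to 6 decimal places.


Newton's method: x_(n+1) = x_n - f(x_n)/f'(x_n)
f(x) = 2x^2 - 3x - 8
f'(x) = 4x - 3

Iteration 1:
  f(4.000000) = 12.000000
  f'(4.000000) = 13.000000
  x_1 = 4.000000 - (12.000000)/(13.000000) = 3.076923

Iteration 2:
  f(3.076923) = 1.704142
  f'(3.076923) = 9.307692
  x_2 = 3.076923 - (1.704142)/(9.307692) = 2.893833

x_2 = 2.893833


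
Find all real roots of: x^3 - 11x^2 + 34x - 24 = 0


Let p(x) = x^3 - 11x^2 + 34x - 24. By the rational root theorem (leading coefficient 1), any rational root is an integer divisor of 24: try ±1, ±2, ... in turn.
Test x = 1: value = 0 ✓, so (x - 1) is a factor.
Synthetic division by (x - 1): bring down 1; 1(1) - 11 = -10; (-10)(1) + 34 = 24; 24(1) - 24 = 0 → quotient x^2 - 10x + 24, remainder 0.
Solve the quadratic x^2 - 10x + 24 = 0: discriminant = (-10)^2 - 4(1)(24) = 100 - 96 = 4.
sqrt(4) = 2, so x = (10 ± 2)/2: x = 6 or x = 4.

x = 1, x = 4, x = 6


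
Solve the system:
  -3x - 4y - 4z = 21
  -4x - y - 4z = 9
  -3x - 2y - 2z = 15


Using Cramer's rule. Expand each determinant along the first row.
D  = (-3)*[(-1)*(-2) - (-4)*(-2)] - (-4)*[(-4)*(-2) - (-4)*(-3)] + (-4)*[(-4)*(-2) - (-1)*(-3)]
  = (-3)*(-6) - (-4)*(-4) + (-4)*(5) = -18
Dx = 21*[(-1)*(-2) - (-4)*(-2)] - (-4)*[9*(-2) - (-4)*15] + (-4)*[9*(-2) - (-1)*15]
  = 21*(-6) - (-4)*(42) + (-4)*(-3) = 54
Dy = (-3)*[9*(-2) - (-4)*15] - 21*[(-4)*(-2) - (-4)*(-3)] + (-4)*[(-4)*15 - 9*(-3)]
  = (-3)*(42) - 21*(-4) + (-4)*(-33) = 90
Dz = (-3)*[(-1)*15 - 9*(-2)] - (-4)*[(-4)*15 - 9*(-3)] + 21*[(-4)*(-2) - (-1)*(-3)]
  = (-3)*(3) - (-4)*(-33) + 21*(5) = -36
x = Dx/D = 54/-18 = -3, y = Dy/D = 90/-18 = -5, z = Dz/D = -36/-18 = 2
Check eq1: (-3)(-3) + (-4)(-5) + (-4)(2) = 21 = 21 ✓
Check eq2: (-4)(-3) + (-1)(-5) + (-4)(2) = 9 = 9 ✓
Check eq3: (-3)(-3) + (-2)(-5) + (-2)(2) = 15 = 15 ✓

x = -3, y = -5, z = 2


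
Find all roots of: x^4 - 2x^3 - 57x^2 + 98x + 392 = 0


Let p(x) = x^4 - 2x^3 - 57x^2 + 98x + 392. By the rational root theorem (leading coefficient 1), any rational root is an integer divisor of 392: try ±1, ±2, ... in turn.
Test x = 1: value = 432 ≠ 0.
Test x = -1: value = 240 ≠ 0.
Test x = 2: value = 360 ≠ 0.
Test x = -2: value = 0 ✓, so (x + 2) is a factor.
Synthetic division by (x + 2): bring down 1; 1(-2) - 2 = -4; (-4)(-2) - 57 = -49; (-49)(-2) + 98 = 196; 196(-2) + 392 = 0 → quotient x^3 - 4x^2 - 49x + 196, remainder 0.
Continue with the quotient x^3 - 4x^2 - 49x + 196 (candidates must divide 196; re-test x = -2 first in case it repeats).
Test x = -2: value = 270 ≠ 0.
Test x = 4: value = 0 ✓, so (x - 4) is a factor.
Synthetic division by (x - 4): bring down 1; 1(4) - 4 = 0; 0(4) - 49 = -49; (-49)(4) + 196 = 0 → quotient x^2 - 49, remainder 0.
Solve the quadratic x^2 - 49 = 0: discriminant = 0^2 - 4(1)(-49) = 0 + 196 = 196.
sqrt(196) = 14, so x = (0 ± 14)/2: x = 7 or x = -7.
Collecting all roots found:

x = -7, x = -2, x = 4, x = 7


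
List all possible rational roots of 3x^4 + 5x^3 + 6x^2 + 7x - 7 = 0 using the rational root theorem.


Rational root theorem: possible roots are ±p/q where:
  p divides the constant term (-7): p ∈ {1, 7}
  q divides the leading coefficient (3): q ∈ {1, 3}

All possible rational roots: -7, -7/3, -1, -1/3, 1/3, 1, 7/3, 7

-7, -7/3, -1, -1/3, 1/3, 1, 7/3, 7


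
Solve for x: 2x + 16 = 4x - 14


Starting with: 2x + 16 = 4x - 14
Move all x terms to left: (2 - 4)x = -14 - 16
Simplify: -2x = -30
Divide both sides by -2: x = 15

x = 15


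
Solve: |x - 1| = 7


An absolute value equation |expr| = 7 gives two cases:
Case 1: x - 1 = 7
  x = 8, so x = 8
Case 2: x - 1 = -7
  x = -6, so x = -6

x = -6, x = 8


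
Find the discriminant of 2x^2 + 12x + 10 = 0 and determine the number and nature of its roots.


For ax^2 + bx + c = 0, discriminant D = b^2 - 4ac
Here a = 2, b = 12, c = 10
D = (12)^2 - 4(2)(10) = 144 - 80 = 64

D = 64 > 0 and is a perfect square (sqrt = 8)
The equation has 2 distinct real rational roots.

Discriminant = 64, 2 distinct real rational roots
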